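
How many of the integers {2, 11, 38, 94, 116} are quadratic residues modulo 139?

3

(2/139) = -1 → non-residue.
(11/139) = +1 → QR.
(38/139) = +1 → QR.
(94/139) = -1 → non-residue.
(116/139) = +1 → QR.
Total quadratic residues among the 5: 3.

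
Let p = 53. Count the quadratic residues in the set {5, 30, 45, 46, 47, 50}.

(5/53) = -1 → non-residue.
(30/53) = -1 → non-residue.
(45/53) = -1 → non-residue.
(46/53) = +1 → QR.
(47/53) = +1 → QR.
(50/53) = -1 → non-residue.
Total quadratic residues among the 6: 2.

2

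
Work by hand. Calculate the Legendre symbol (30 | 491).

-1

Euler's criterion: (30/491) ≡ 30^245 (mod 491).
30^2 ≡ 409 (mod 491)
30^4 ≡ 341 (mod 491)
30^8 ≡ 405 (mod 491)
30^16 ≡ 31 (mod 491)
30^32 ≡ 470 (mod 491)
30^64 ≡ 441 (mod 491)
30^128 ≡ 45 (mod 491)
30^245 = 30^(128+64+32+16+4+1) ≡ 490 (mod 491).
Result is 490 ≡ −1, so (30/491) = −1.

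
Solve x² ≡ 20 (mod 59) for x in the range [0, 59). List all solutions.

16, 43

Since 59 ≡ 3 (mod 4), a square root of 20 is 20^((59+1)/4) = 20^15 mod 59.
Repeated squaring: 20^2≡46, 20^4≡51, 20^8≡5 (mod 59).
20^15 = 20^(8+4+2+1) ≡ 16 (mod 59).
Check: 16² = 256 ≡ 20 (mod 59). The two roots are 16 and 43.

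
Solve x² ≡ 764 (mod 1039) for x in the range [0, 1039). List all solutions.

360, 679

Since 1039 ≡ 3 (mod 4), a square root of 764 is 764^((1039+1)/4) = 764^260 mod 1039.
Repeated squaring: 764^2≡817, 764^4≡451, 764^8≡796, 764^16≡865, 764^32≡145, 764^64≡245, 764^128≡802, 764^256≡63 (mod 1039).
764^260 = 764^(256+4) ≡ 360 (mod 1039).
Check: 360² = 129600 ≡ 764 (mod 1039). The two roots are 360 and 679.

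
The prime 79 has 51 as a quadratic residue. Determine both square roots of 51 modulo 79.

29, 50

Since 79 ≡ 3 (mod 4), a square root of 51 is 51^((79+1)/4) = 51^20 mod 79.
Repeated squaring: 51^2≡73, 51^4≡36, 51^8≡32, 51^16≡76 (mod 79).
51^20 = 51^(16+4) ≡ 50 (mod 79).
Check: 50² = 2500 ≡ 51 (mod 79). The two roots are 29 and 50.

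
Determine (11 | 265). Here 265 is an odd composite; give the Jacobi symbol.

Reciprocity: 11 ≡ 3 and 265 ≡ 1 (mod 4), so (11/265) = +(265/11).
Reduce top mod 11: now compute (1/11).
Reached (1/11) = 1. Collecting the sign flips along the way, the symbol is +1.

1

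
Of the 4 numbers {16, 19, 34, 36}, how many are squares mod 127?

(16/127) = +1 → QR.
(19/127) = +1 → QR.
(34/127) = +1 → QR.
(36/127) = +1 → QR.
Total quadratic residues among the 4: 4.

4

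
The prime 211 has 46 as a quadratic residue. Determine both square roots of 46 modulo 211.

62, 149

Since 211 ≡ 3 (mod 4), a square root of 46 is 46^((211+1)/4) = 46^53 mod 211.
Repeated squaring: 46^2≡6, 46^4≡36, 46^8≡30, 46^16≡56, 46^32≡182 (mod 211).
46^53 = 46^(32+16+4+1) ≡ 62 (mod 211).
Check: 62² = 3844 ≡ 46 (mod 211). The two roots are 62 and 149.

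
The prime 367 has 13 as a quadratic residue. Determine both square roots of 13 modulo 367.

Since 367 ≡ 3 (mod 4), a square root of 13 is 13^((367+1)/4) = 13^92 mod 367.
Repeated squaring: 13^2≡169, 13^4≡302, 13^8≡188, 13^16≡112, 13^32≡66, 13^64≡319 (mod 367).
13^92 = 13^(64+16+8+4) ≡ 252 (mod 367).
Check: 252² = 63504 ≡ 13 (mod 367). The two roots are 115 and 252.

115, 252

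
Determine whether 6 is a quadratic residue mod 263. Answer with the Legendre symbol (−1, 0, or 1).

1

Pull out 2: since 263 ≡ 7 (mod 8), (2/263) = +1.
Reciprocity: 3 ≡ 3 and 263 ≡ 3 (mod 4), so (3/263) = −(263/3).
Reduce top mod 3: now compute (2/3).
Pull out 2: since 3 ≡ 3 (mod 8), (2/3) = -1.
Reached (1/3) = 1. Collecting the sign flips along the way, the symbol is +1.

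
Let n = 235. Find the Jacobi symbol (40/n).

0

Pull out 2^3: since 235 ≡ 3 (mod 8), (2/235) = -1, so (2/235)^3 = -1.
Reciprocity: 5 ≡ 1 and 235 ≡ 3 (mod 4), so (5/235) = +(235/5).
Reduce top mod 5: now compute (0/5).
Top reduces to 0: gcd > 1, so the symbol is 0.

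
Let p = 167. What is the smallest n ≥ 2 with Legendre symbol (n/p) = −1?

5

(2/167) = +1, so 2 is a residue.
(3/167) = +1, so 3 is a residue.
(4/167) = +1, so 4 is a residue.
(5/167) = −1, so 5 is the smallest positive non-residue mod 167.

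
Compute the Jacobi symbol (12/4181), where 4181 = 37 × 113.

Pull out 2^2: since 4181 ≡ 5 (mod 8), (2/4181) = -1, so (2/4181)^2 = +1.
Reciprocity: 3 ≡ 3 and 4181 ≡ 1 (mod 4), so (3/4181) = +(4181/3).
Reduce top mod 3: now compute (2/3).
Pull out 2: since 3 ≡ 3 (mod 8), (2/3) = -1.
Reached (1/3) = 1. Collecting the sign flips along the way, the symbol is -1.

-1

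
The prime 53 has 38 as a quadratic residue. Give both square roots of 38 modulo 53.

53 ≡ 1 (mod 4), so we find a root by search.
Trying successive values, 12² = 144 ≡ 38 (mod 53). The other root is 53 − 12 = 41.

12, 41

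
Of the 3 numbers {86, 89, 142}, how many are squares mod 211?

(86/211) = -1 → non-residue.
(89/211) = -1 → non-residue.
(142/211) = -1 → non-residue.
Total quadratic residues among the 3: 0.

0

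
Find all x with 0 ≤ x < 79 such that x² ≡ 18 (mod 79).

Since 79 ≡ 3 (mod 4), a square root of 18 is 18^((79+1)/4) = 18^20 mod 79.
Repeated squaring: 18^2≡8, 18^4≡64, 18^8≡67, 18^16≡65 (mod 79).
18^20 = 18^(16+4) ≡ 52 (mod 79).
Check: 52² = 2704 ≡ 18 (mod 79). The two roots are 27 and 52.

27, 52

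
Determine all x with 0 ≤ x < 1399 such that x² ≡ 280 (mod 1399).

Since 1399 ≡ 3 (mod 4), a square root of 280 is 280^((1399+1)/4) = 280^350 mod 1399.
Repeated squaring: 280^2≡56, 280^4≡338, 280^8≡925, 280^16≡836, 280^32≡795, 280^64≡1076, 280^128≡803, 280^256≡1269 (mod 1399).
280^350 = 280^(256+64+16+8+4+2) ≡ 184 (mod 1399).
Check: 184² = 33856 ≡ 280 (mod 1399). The two roots are 184 and 1215.

184, 1215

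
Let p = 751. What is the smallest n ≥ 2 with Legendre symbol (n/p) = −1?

3

(2/751) = +1, so 2 is a residue.
(3/751) = −1, so 3 is the smallest positive non-residue mod 751.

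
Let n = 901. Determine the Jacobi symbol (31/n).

1

Reciprocity: 31 ≡ 3 and 901 ≡ 1 (mod 4), so (31/901) = +(901/31).
Reduce top mod 31: now compute (2/31).
Pull out 2: since 31 ≡ 7 (mod 8), (2/31) = +1.
Reached (1/31) = 1. Collecting the sign flips along the way, the symbol is +1.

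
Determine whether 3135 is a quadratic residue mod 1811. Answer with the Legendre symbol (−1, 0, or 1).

-1

First reduce: 3135 ≡ 1324 (mod 1811).
Pull out 2^2: since 1811 ≡ 3 (mod 8), (2/1811) = -1, so (2/1811)^2 = +1.
Reciprocity: 331 ≡ 3 and 1811 ≡ 3 (mod 4), so (331/1811) = −(1811/331).
Reduce top mod 331: now compute (156/331).
Pull out 2^2: since 331 ≡ 3 (mod 8), (2/331) = -1, so (2/331)^2 = +1.
Reciprocity: 39 ≡ 3 and 331 ≡ 3 (mod 4), so (39/331) = −(331/39).
Reduce top mod 39: now compute (19/39).
Reciprocity: 19 ≡ 3 and 39 ≡ 3 (mod 4), so (19/39) = −(39/19).
Reduce top mod 19: now compute (1/19).
Reached (1/19) = 1. Collecting the sign flips along the way, the symbol is -1.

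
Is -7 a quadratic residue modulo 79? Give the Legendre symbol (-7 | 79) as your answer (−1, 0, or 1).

Euler's criterion: (-7/79) ≡ 72^39 (mod 79).
72^2 ≡ 49 (mod 79)
72^4 ≡ 31 (mod 79)
72^8 ≡ 13 (mod 79)
72^16 ≡ 11 (mod 79)
72^32 ≡ 42 (mod 79)
72^39 = 72^(32+4+2+1) ≡ 1 (mod 79).
Result is 1, so (-7/79) = 1.

1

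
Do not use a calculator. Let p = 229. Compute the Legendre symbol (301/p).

Euler's criterion: (301/229) ≡ 72^114 (mod 229).
72^2 ≡ 146 (mod 229)
72^4 ≡ 19 (mod 229)
72^8 ≡ 132 (mod 229)
72^16 ≡ 20 (mod 229)
72^32 ≡ 171 (mod 229)
72^64 ≡ 158 (mod 229)
72^114 = 72^(64+32+16+2) ≡ 228 (mod 229).
Result is 228 ≡ −1, so (301/229) = −1.

-1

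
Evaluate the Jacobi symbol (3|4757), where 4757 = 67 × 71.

-1

Reciprocity: 3 ≡ 3 and 4757 ≡ 1 (mod 4), so (3/4757) = +(4757/3).
Reduce top mod 3: now compute (2/3).
Pull out 2: since 3 ≡ 3 (mod 8), (2/3) = -1.
Reached (1/3) = 1. Collecting the sign flips along the way, the symbol is -1.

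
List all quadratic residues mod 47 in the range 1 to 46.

1,2,3,4,6,7,8,9,12,14,16,17,18,21,24,25,27,28,32,34,36,37,42

Square k = 1,…,23 (k and 47−k give the same square):
1²=1, 2²=4, 3²=9, 4²=16, 5²=25, 6²=36, 7²≡2, 8²≡17, 9²≡34, 10²≡6, 11²≡27, 12²≡3, 13²≡28, 14²≡8, 15²≡37, 16²≡21, 17²≡7, 18²≡42, 19²≡32, 20²≡24, 21²≡18, 22²≡14, 23²≡12 (mod 47).
So the quadratic residues mod 47 are {1, 2, 3, 4, 6, 7, 8, 9, 12, 14, 16, 17, 18, 21, 24, 25, 27, 28, 32, 34, 36, 37, 42}.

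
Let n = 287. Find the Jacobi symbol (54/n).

1

Pull out 2: since 287 ≡ 7 (mod 8), (2/287) = +1.
Reciprocity: 27 ≡ 3 and 287 ≡ 3 (mod 4), so (27/287) = −(287/27).
Reduce top mod 27: now compute (17/27).
Reciprocity: 17 ≡ 1 and 27 ≡ 3 (mod 4), so (17/27) = +(27/17).
Reduce top mod 17: now compute (10/17).
Pull out 2: since 17 ≡ 1 (mod 8), (2/17) = +1.
Reciprocity: 5 ≡ 1 and 17 ≡ 1 (mod 4), so (5/17) = +(17/5).
Reduce top mod 5: now compute (2/5).
Pull out 2: since 5 ≡ 5 (mod 8), (2/5) = -1.
Reached (1/5) = 1. Collecting the sign flips along the way, the symbol is +1.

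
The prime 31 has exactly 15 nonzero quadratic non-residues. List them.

3,6,11,12,13,15,17,21,22,23,24,26,27,29,30

Square k = 1,…,15 (k and 31−k give the same square):
1²=1, 2²=4, 3²=9, 4²=16, 5²=25, 6²≡5, 7²≡18, 8²≡2, 9²≡19, 10²≡7, 11²≡28, 12²≡20, 13²≡14, 14²≡10, 15²≡8 (mod 31).
The residues are {1, 2, 4, 5, 7, 8, 9, 10, 14, 16, 18, 19, 20, 25, 28}; the non-residues are the remaining 15 nonzero classes.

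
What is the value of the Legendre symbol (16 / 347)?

1

Euler's criterion: (16/347) ≡ 16^173 (mod 347).
16^2 ≡ 256 (mod 347)
16^4 ≡ 300 (mod 347)
16^8 ≡ 127 (mod 347)
16^16 ≡ 167 (mod 347)
16^32 ≡ 129 (mod 347)
16^64 ≡ 332 (mod 347)
16^128 ≡ 225 (mod 347)
16^173 = 16^(128+32+8+4+1) ≡ 1 (mod 347).
Result is 1, so (16/347) = 1.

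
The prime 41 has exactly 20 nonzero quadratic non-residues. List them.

Square k = 1,…,20 (k and 41−k give the same square):
1²=1, 2²=4, 3²=9, 4²=16, 5²=25, 6²=36, 7²≡8, 8²≡23, 9²≡40, 10²≡18, 11²≡39, 12²≡21, 13²≡5, 14²≡32, 15²≡20, 16²≡10, 17²≡2, 18²≡37, 19²≡33, 20²≡31 (mod 41).
The residues are {1, 2, 4, 5, 8, 9, 10, 16, 18, 20, 21, 23, 25, 31, 32, 33, 36, 37, 39, 40}; the non-residues are the remaining 20 nonzero classes.

3,6,7,11,12,13,14,15,17,19,22,24,26,27,28,29,30,34,35,38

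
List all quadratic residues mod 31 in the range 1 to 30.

1, 2, 4, 5, 7, 8, 9, 10, 14, 16, 18, 19, 20, 25, 28

Square k = 1,…,15 (k and 31−k give the same square):
1²=1, 2²=4, 3²=9, 4²=16, 5²=25, 6²≡5, 7²≡18, 8²≡2, 9²≡19, 10²≡7, 11²≡28, 12²≡20, 13²≡14, 14²≡10, 15²≡8 (mod 31).
So the quadratic residues mod 31 are {1, 2, 4, 5, 7, 8, 9, 10, 14, 16, 18, 19, 20, 25, 28}.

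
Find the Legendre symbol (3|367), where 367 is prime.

-1

Euler's criterion: (3/367) ≡ 3^183 (mod 367).
3^2 ≡ 9 (mod 367)
3^4 ≡ 81 (mod 367)
3^8 ≡ 322 (mod 367)
3^16 ≡ 190 (mod 367)
3^32 ≡ 134 (mod 367)
3^64 ≡ 340 (mod 367)
3^128 ≡ 362 (mod 367)
3^183 = 3^(128+32+16+4+2+1) ≡ 366 (mod 367).
Result is 366 ≡ −1, so (3/367) = −1.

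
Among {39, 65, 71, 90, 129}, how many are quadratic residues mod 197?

(39/197) = +1 → QR.
(65/197) = +1 → QR.
(71/197) = -1 → non-residue.
(90/197) = +1 → QR.
(129/197) = -1 → non-residue.
Total quadratic residues among the 5: 3.

3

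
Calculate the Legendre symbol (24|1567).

-1

Pull out 2^3: since 1567 ≡ 7 (mod 8), (2/1567) = +1, so (2/1567)^3 = +1.
Reciprocity: 3 ≡ 3 and 1567 ≡ 3 (mod 4), so (3/1567) = −(1567/3).
Reduce top mod 3: now compute (1/3).
Reached (1/3) = 1. Collecting the sign flips along the way, the symbol is -1.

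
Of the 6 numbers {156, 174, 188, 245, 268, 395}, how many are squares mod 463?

3

(156/463) = +1 → QR.
(174/463) = -1 → non-residue.
(188/463) = +1 → QR.
(245/463) = -1 → non-residue.
(268/463) = +1 → QR.
(395/463) = -1 → non-residue.
Total quadratic residues among the 6: 3.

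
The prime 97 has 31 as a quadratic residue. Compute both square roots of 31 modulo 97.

15, 82

97 ≡ 1 (mod 4), so we find a root by search.
Trying successive values, 15² = 225 ≡ 31 (mod 97). The other root is 97 − 15 = 82.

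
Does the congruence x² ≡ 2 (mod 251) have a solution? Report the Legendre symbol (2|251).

Euler's criterion: (2/251) ≡ 2^125 (mod 251).
2^2 ≡ 4 (mod 251)
2^4 ≡ 16 (mod 251)
2^8 ≡ 5 (mod 251)
2^16 ≡ 25 (mod 251)
2^32 ≡ 123 (mod 251)
2^64 ≡ 69 (mod 251)
2^125 = 2^(64+32+16+8+4+1) ≡ 250 (mod 251).
Result is 250 ≡ −1, so (2/251) = −1.

-1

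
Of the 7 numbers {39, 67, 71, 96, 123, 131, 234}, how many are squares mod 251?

(39/251) = +1 → QR.
(67/251) = +1 → QR.
(71/251) = -1 → non-residue.
(96/251) = -1 → non-residue.
(123/251) = +1 → QR.
(131/251) = +1 → QR.
(234/251) = -1 → non-residue.
Total quadratic residues among the 7: 4.

4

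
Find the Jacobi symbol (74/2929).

Pull out 2: since 2929 ≡ 1 (mod 8), (2/2929) = +1.
Reciprocity: 37 ≡ 1 and 2929 ≡ 1 (mod 4), so (37/2929) = +(2929/37).
Reduce top mod 37: now compute (6/37).
Pull out 2: since 37 ≡ 5 (mod 8), (2/37) = -1.
Reciprocity: 3 ≡ 3 and 37 ≡ 1 (mod 4), so (3/37) = +(37/3).
Reduce top mod 3: now compute (1/3).
Reached (1/3) = 1. Collecting the sign flips along the way, the symbol is -1.

-1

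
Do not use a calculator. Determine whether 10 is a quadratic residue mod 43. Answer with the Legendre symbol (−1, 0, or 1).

Euler's criterion: (10/43) ≡ 10^21 (mod 43).
10^2 ≡ 14 (mod 43)
10^4 ≡ 24 (mod 43)
10^8 ≡ 17 (mod 43)
10^16 ≡ 31 (mod 43)
10^21 = 10^(16+4+1) ≡ 1 (mod 43).
Result is 1, so (10/43) = 1.

1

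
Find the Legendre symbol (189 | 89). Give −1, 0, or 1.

First reduce: 189 ≡ 11 (mod 89).
Reciprocity: 11 ≡ 3 and 89 ≡ 1 (mod 4), so (11/89) = +(89/11).
Reduce top mod 11: now compute (1/11).
Reached (1/11) = 1. Collecting the sign flips along the way, the symbol is +1.

1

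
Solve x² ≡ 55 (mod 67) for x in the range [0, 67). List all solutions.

16, 51

Since 67 ≡ 3 (mod 4), a square root of 55 is 55^((67+1)/4) = 55^17 mod 67.
Repeated squaring: 55^2≡10, 55^4≡33, 55^8≡17, 55^16≡21 (mod 67).
55^17 = 55^(16+1) ≡ 16 (mod 67).
Check: 16² = 256 ≡ 55 (mod 67). The two roots are 16 and 51.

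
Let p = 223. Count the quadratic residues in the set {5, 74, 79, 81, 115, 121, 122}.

4

(5/223) = -1 → non-residue.
(74/223) = +1 → QR.
(79/223) = -1 → non-residue.
(81/223) = +1 → QR.
(115/223) = +1 → QR.
(121/223) = +1 → QR.
(122/223) = -1 → non-residue.
Total quadratic residues among the 7: 4.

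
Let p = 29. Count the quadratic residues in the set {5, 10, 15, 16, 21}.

(5/29) = +1 → QR.
(10/29) = -1 → non-residue.
(15/29) = -1 → non-residue.
(16/29) = +1 → QR.
(21/29) = -1 → non-residue.
Total quadratic residues among the 5: 2.

2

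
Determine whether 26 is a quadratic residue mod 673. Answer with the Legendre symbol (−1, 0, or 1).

1

Pull out 2: since 673 ≡ 1 (mod 8), (2/673) = +1.
Reciprocity: 13 ≡ 1 and 673 ≡ 1 (mod 4), so (13/673) = +(673/13).
Reduce top mod 13: now compute (10/13).
Pull out 2: since 13 ≡ 5 (mod 8), (2/13) = -1.
Reciprocity: 5 ≡ 1 and 13 ≡ 1 (mod 4), so (5/13) = +(13/5).
Reduce top mod 5: now compute (3/5).
Reciprocity: 3 ≡ 3 and 5 ≡ 1 (mod 4), so (3/5) = +(5/3).
Reduce top mod 3: now compute (2/3).
Pull out 2: since 3 ≡ 3 (mod 8), (2/3) = -1.
Reached (1/3) = 1. Collecting the sign flips along the way, the symbol is +1.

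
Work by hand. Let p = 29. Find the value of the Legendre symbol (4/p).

1

Euler's criterion: (4/29) ≡ 4^14 (mod 29).
4^2 ≡ 16 (mod 29)
4^4 ≡ 24 (mod 29)
4^8 ≡ 25 (mod 29)
4^14 = 4^(8+4+2) ≡ 1 (mod 29).
Result is 1, so (4/29) = 1.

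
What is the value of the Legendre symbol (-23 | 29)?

1

Euler's criterion: (-23/29) ≡ 6^14 (mod 29).
6^2 ≡ 7 (mod 29)
6^4 ≡ 20 (mod 29)
6^8 ≡ 23 (mod 29)
6^14 = 6^(8+4+2) ≡ 1 (mod 29).
Result is 1, so (-23/29) = 1.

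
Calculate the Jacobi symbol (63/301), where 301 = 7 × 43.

0

Reciprocity: 63 ≡ 3 and 301 ≡ 1 (mod 4), so (63/301) = +(301/63).
Reduce top mod 63: now compute (49/63).
Reciprocity: 49 ≡ 1 and 63 ≡ 3 (mod 4), so (49/63) = +(63/49).
Reduce top mod 49: now compute (14/49).
Pull out 2: since 49 ≡ 1 (mod 8), (2/49) = +1.
Reciprocity: 7 ≡ 3 and 49 ≡ 1 (mod 4), so (7/49) = +(49/7).
Reduce top mod 7: now compute (0/7).
Top reduces to 0: gcd > 1, so the symbol is 0.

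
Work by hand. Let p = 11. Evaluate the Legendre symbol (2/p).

Pull out 2: since 11 ≡ 3 (mod 8), (2/11) = -1.
Reached (1/11) = 1. Collecting the sign flips along the way, the symbol is -1.

-1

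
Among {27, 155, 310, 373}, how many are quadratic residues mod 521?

3

(27/521) = -1 → non-residue.
(155/521) = +1 → QR.
(310/521) = +1 → QR.
(373/521) = +1 → QR.
Total quadratic residues among the 4: 3.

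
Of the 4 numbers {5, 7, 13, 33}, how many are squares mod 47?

(5/47) = -1 → non-residue.
(7/47) = +1 → QR.
(13/47) = -1 → non-residue.
(33/47) = -1 → non-residue.
Total quadratic residues among the 4: 1.

1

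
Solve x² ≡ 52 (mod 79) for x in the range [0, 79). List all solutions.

17, 62

Since 79 ≡ 3 (mod 4), a square root of 52 is 52^((79+1)/4) = 52^20 mod 79.
Repeated squaring: 52^2≡18, 52^4≡8, 52^8≡64, 52^16≡67 (mod 79).
52^20 = 52^(16+4) ≡ 62 (mod 79).
Check: 62² = 3844 ≡ 52 (mod 79). The two roots are 17 and 62.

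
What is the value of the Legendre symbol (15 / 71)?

Reciprocity: 15 ≡ 3 and 71 ≡ 3 (mod 4), so (15/71) = −(71/15).
Reduce top mod 15: now compute (11/15).
Reciprocity: 11 ≡ 3 and 15 ≡ 3 (mod 4), so (11/15) = −(15/11).
Reduce top mod 11: now compute (4/11).
Pull out 2^2: since 11 ≡ 3 (mod 8), (2/11) = -1, so (2/11)^2 = +1.
Reached (1/11) = 1. Collecting the sign flips along the way, the symbol is +1.

1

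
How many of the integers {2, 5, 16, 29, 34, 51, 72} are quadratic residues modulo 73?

(2/73) = +1 → QR.
(5/73) = -1 → non-residue.
(16/73) = +1 → QR.
(29/73) = -1 → non-residue.
(34/73) = -1 → non-residue.
(51/73) = -1 → non-residue.
(72/73) = +1 → QR.
Total quadratic residues among the 7: 3.

3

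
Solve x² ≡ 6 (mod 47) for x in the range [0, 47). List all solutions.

Since 47 ≡ 3 (mod 4), a square root of 6 is 6^((47+1)/4) = 6^12 mod 47.
Repeated squaring: 6^2≡36, 6^4≡27, 6^8≡24 (mod 47).
6^12 = 6^(8+4) ≡ 37 (mod 47).
Check: 37² = 1369 ≡ 6 (mod 47). The two roots are 10 and 37.

10, 37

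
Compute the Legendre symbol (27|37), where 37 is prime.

1

Euler's criterion: (27/37) ≡ 27^18 (mod 37).
27^2 ≡ 26 (mod 37)
27^4 ≡ 10 (mod 37)
27^8 ≡ 26 (mod 37)
27^16 ≡ 10 (mod 37)
27^18 = 27^(16+2) ≡ 1 (mod 37).
Result is 1, so (27/37) = 1.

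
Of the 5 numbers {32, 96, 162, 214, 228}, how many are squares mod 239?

3

(32/239) = +1 → QR.
(96/239) = +1 → QR.
(162/239) = +1 → QR.
(214/239) = -1 → non-residue.
(228/239) = -1 → non-residue.
Total quadratic residues among the 5: 3.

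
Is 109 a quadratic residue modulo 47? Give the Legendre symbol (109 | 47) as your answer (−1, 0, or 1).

First reduce: 109 ≡ 15 (mod 47).
Reciprocity: 15 ≡ 3 and 47 ≡ 3 (mod 4), so (15/47) = −(47/15).
Reduce top mod 15: now compute (2/15).
Pull out 2: since 15 ≡ 7 (mod 8), (2/15) = +1.
Reached (1/15) = 1. Collecting the sign flips along the way, the symbol is -1.

-1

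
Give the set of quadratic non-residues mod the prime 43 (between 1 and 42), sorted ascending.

2 3 5 7 8 12 18 19 20 22 26 27 28 29 30 32 33 34 37 39 42

Square k = 1,…,21 (k and 43−k give the same square):
1²=1, 2²=4, 3²=9, 4²=16, 5²=25, 6²=36, 7²≡6, 8²≡21, 9²≡38, 10²≡14, 11²≡35, 12²≡15, 13²≡40, 14²≡24, 15²≡10, 16²≡41, 17²≡31, 18²≡23, 19²≡17, 20²≡13, 21²≡11 (mod 43).
The residues are {1, 4, 6, 9, 10, 11, 13, 14, 15, 16, 17, 21, 23, 24, 25, 31, 35, 36, 38, 40, 41}; the non-residues are the remaining 21 nonzero classes.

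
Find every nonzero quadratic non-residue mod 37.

2, 5, 6, 8, 13, 14, 15, 17, 18, 19, 20, 22, 23, 24, 29, 31, 32, 35

Square k = 1,…,18 (k and 37−k give the same square):
1²=1, 2²=4, 3²=9, 4²=16, 5²=25, 6²=36, 7²≡12, 8²≡27, 9²≡7, 10²≡26, 11²≡10, 12²≡33, 13²≡21, 14²≡11, 15²≡3, 16²≡34, 17²≡30, 18²≡28 (mod 37).
The residues are {1, 3, 4, 7, 9, 10, 11, 12, 16, 21, 25, 26, 27, 28, 30, 33, 34, 36}; the non-residues are the remaining 18 nonzero classes.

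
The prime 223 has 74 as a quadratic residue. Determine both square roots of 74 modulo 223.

48, 175

Since 223 ≡ 3 (mod 4), a square root of 74 is 74^((223+1)/4) = 74^56 mod 223.
Repeated squaring: 74^2≡124, 74^4≡212, 74^8≡121, 74^16≡146, 74^32≡131 (mod 223).
74^56 = 74^(32+16+8) ≡ 175 (mod 223).
Check: 175² = 30625 ≡ 74 (mod 223). The two roots are 48 and 175.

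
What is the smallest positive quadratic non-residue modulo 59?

2

(2/59) = −1, so 2 is the smallest positive non-residue mod 59.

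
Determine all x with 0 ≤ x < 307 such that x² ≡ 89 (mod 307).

Since 307 ≡ 3 (mod 4), a square root of 89 is 89^((307+1)/4) = 89^77 mod 307.
Repeated squaring: 89^2≡246, 89^4≡37, 89^8≡141, 89^16≡233, 89^32≡257, 89^64≡44 (mod 307).
89^77 = 89^(64+8+4+1) ≡ 150 (mod 307).
Check: 150² = 22500 ≡ 89 (mod 307). The two roots are 150 and 157.

150, 157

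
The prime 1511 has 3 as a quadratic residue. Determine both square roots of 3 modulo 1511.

Since 1511 ≡ 3 (mod 4), a square root of 3 is 3^((1511+1)/4) = 3^378 mod 1511.
Repeated squaring: 3^2≡9, 3^4≡81, 3^8≡517, 3^16≡1353, 3^32≡788, 3^64≡1434, 3^128≡1396, 3^256≡1137 (mod 1511).
3^378 = 3^(256+64+32+16+8+2) ≡ 1456 (mod 1511).
Check: 1456² = 2119936 ≡ 3 (mod 1511). The two roots are 55 and 1456.

55, 1456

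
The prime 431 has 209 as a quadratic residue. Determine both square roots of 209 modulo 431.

168, 263

Since 431 ≡ 3 (mod 4), a square root of 209 is 209^((431+1)/4) = 209^108 mod 431.
Repeated squaring: 209^2≡150, 209^4≡88, 209^8≡417, 209^16≡196, 209^32≡57, 209^64≡232 (mod 431).
209^108 = 209^(64+32+8+4) ≡ 263 (mod 431).
Check: 263² = 69169 ≡ 209 (mod 431). The two roots are 168 and 263.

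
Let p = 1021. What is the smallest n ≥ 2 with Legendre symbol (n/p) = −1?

2

(2/1021) = −1, so 2 is the smallest positive non-residue mod 1021.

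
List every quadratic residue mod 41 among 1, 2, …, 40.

1,2,4,5,8,9,10,16,18,20,21,23,25,31,32,33,36,37,39,40

Square k = 1,…,20 (k and 41−k give the same square):
1²=1, 2²=4, 3²=9, 4²=16, 5²=25, 6²=36, 7²≡8, 8²≡23, 9²≡40, 10²≡18, 11²≡39, 12²≡21, 13²≡5, 14²≡32, 15²≡20, 16²≡10, 17²≡2, 18²≡37, 19²≡33, 20²≡31 (mod 41).
So the quadratic residues mod 41 are {1, 2, 4, 5, 8, 9, 10, 16, 18, 20, 21, 23, 25, 31, 32, 33, 36, 37, 39, 40}.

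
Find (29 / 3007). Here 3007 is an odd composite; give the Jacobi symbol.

Reciprocity: 29 ≡ 1 and 3007 ≡ 3 (mod 4), so (29/3007) = +(3007/29).
Reduce top mod 29: now compute (20/29).
Pull out 2^2: since 29 ≡ 5 (mod 8), (2/29) = -1, so (2/29)^2 = +1.
Reciprocity: 5 ≡ 1 and 29 ≡ 1 (mod 4), so (5/29) = +(29/5).
Reduce top mod 5: now compute (4/5).
Pull out 2^2: since 5 ≡ 5 (mod 8), (2/5) = -1, so (2/5)^2 = +1.
Reached (1/5) = 1. Collecting the sign flips along the way, the symbol is +1.

1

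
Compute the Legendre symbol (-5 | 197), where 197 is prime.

-1

First reduce: -5 ≡ 192 (mod 197).
Pull out 2^6: since 197 ≡ 5 (mod 8), (2/197) = -1, so (2/197)^6 = +1.
Reciprocity: 3 ≡ 3 and 197 ≡ 1 (mod 4), so (3/197) = +(197/3).
Reduce top mod 3: now compute (2/3).
Pull out 2: since 3 ≡ 3 (mod 8), (2/3) = -1.
Reached (1/3) = 1. Collecting the sign flips along the way, the symbol is -1.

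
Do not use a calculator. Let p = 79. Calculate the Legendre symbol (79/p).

First reduce: 79 ≡ 0 (mod 79).
Top reduces to 0: gcd > 1, so the symbol is 0.

0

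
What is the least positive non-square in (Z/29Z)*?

2

(2/29) = −1, so 2 is the smallest positive non-residue mod 29.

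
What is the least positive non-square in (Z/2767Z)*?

3

(2/2767) = +1, so 2 is a residue.
(3/2767) = −1, so 3 is the smallest positive non-residue mod 2767.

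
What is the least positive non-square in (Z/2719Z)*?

3

(2/2719) = +1, so 2 is a residue.
(3/2719) = −1, so 3 is the smallest positive non-residue mod 2719.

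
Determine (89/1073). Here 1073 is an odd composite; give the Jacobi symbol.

Reciprocity: 89 ≡ 1 and 1073 ≡ 1 (mod 4), so (89/1073) = +(1073/89).
Reduce top mod 89: now compute (5/89).
Reciprocity: 5 ≡ 1 and 89 ≡ 1 (mod 4), so (5/89) = +(89/5).
Reduce top mod 5: now compute (4/5).
Pull out 2^2: since 5 ≡ 5 (mod 8), (2/5) = -1, so (2/5)^2 = +1.
Reached (1/5) = 1. Collecting the sign flips along the way, the symbol is +1.

1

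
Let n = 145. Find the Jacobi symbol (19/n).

Reciprocity: 19 ≡ 3 and 145 ≡ 1 (mod 4), so (19/145) = +(145/19).
Reduce top mod 19: now compute (12/19).
Pull out 2^2: since 19 ≡ 3 (mod 8), (2/19) = -1, so (2/19)^2 = +1.
Reciprocity: 3 ≡ 3 and 19 ≡ 3 (mod 4), so (3/19) = −(19/3).
Reduce top mod 3: now compute (1/3).
Reached (1/3) = 1. Collecting the sign flips along the way, the symbol is -1.

-1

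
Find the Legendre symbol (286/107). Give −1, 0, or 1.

Euler's criterion: (286/107) ≡ 72^53 (mod 107).
72^2 ≡ 48 (mod 107)
72^4 ≡ 57 (mod 107)
72^8 ≡ 39 (mod 107)
72^16 ≡ 23 (mod 107)
72^32 ≡ 101 (mod 107)
72^53 = 72^(32+16+4+1) ≡ 106 (mod 107).
Result is 106 ≡ −1, so (286/107) = −1.

-1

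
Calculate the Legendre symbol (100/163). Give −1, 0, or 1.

1

Euler's criterion: (100/163) ≡ 100^81 (mod 163).
100^2 ≡ 57 (mod 163)
100^4 ≡ 152 (mod 163)
100^8 ≡ 121 (mod 163)
100^16 ≡ 134 (mod 163)
100^32 ≡ 26 (mod 163)
100^64 ≡ 24 (mod 163)
100^81 = 100^(64+16+1) ≡ 1 (mod 163).
Result is 1, so (100/163) = 1.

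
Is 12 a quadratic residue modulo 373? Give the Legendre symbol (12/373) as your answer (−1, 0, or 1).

Pull out 2^2: since 373 ≡ 5 (mod 8), (2/373) = -1, so (2/373)^2 = +1.
Reciprocity: 3 ≡ 3 and 373 ≡ 1 (mod 4), so (3/373) = +(373/3).
Reduce top mod 3: now compute (1/3).
Reached (1/3) = 1. Collecting the sign flips along the way, the symbol is +1.

1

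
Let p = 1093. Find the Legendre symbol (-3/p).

1

First reduce: -3 ≡ 1090 (mod 1093).
Pull out 2: since 1093 ≡ 5 (mod 8), (2/1093) = -1.
Reciprocity: 545 ≡ 1 and 1093 ≡ 1 (mod 4), so (545/1093) = +(1093/545).
Reduce top mod 545: now compute (3/545).
Reciprocity: 3 ≡ 3 and 545 ≡ 1 (mod 4), so (3/545) = +(545/3).
Reduce top mod 3: now compute (2/3).
Pull out 2: since 3 ≡ 3 (mod 8), (2/3) = -1.
Reached (1/3) = 1. Collecting the sign flips along the way, the symbol is +1.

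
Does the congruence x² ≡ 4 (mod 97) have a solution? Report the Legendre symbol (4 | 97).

1

Euler's criterion: (4/97) ≡ 4^48 (mod 97).
4^2 ≡ 16 (mod 97)
4^4 ≡ 62 (mod 97)
4^8 ≡ 61 (mod 97)
4^16 ≡ 35 (mod 97)
4^32 ≡ 61 (mod 97)
4^48 = 4^(32+16) ≡ 1 (mod 97).
Result is 1, so (4/97) = 1.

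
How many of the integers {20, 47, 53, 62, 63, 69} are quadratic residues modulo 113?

(20/113) = -1 → non-residue.
(47/113) = -1 → non-residue.
(53/113) = +1 → QR.
(62/113) = +1 → QR.
(63/113) = +1 → QR.
(69/113) = +1 → QR.
Total quadratic residues among the 6: 4.

4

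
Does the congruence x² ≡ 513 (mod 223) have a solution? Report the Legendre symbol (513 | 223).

-1

Euler's criterion: (513/223) ≡ 67^111 (mod 223).
67^2 ≡ 29 (mod 223)
67^4 ≡ 172 (mod 223)
67^8 ≡ 148 (mod 223)
67^16 ≡ 50 (mod 223)
67^32 ≡ 47 (mod 223)
67^64 ≡ 202 (mod 223)
67^111 = 67^(64+32+8+4+2+1) ≡ 222 (mod 223).
Result is 222 ≡ −1, so (513/223) = −1.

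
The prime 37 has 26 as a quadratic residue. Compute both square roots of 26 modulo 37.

10, 27

37 ≡ 1 (mod 4), so we find a root by search.
Trying successive values, 10² = 100 ≡ 26 (mod 37). The other root is 37 − 10 = 27.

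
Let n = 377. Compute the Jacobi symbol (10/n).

-1

Pull out 2: since 377 ≡ 1 (mod 8), (2/377) = +1.
Reciprocity: 5 ≡ 1 and 377 ≡ 1 (mod 4), so (5/377) = +(377/5).
Reduce top mod 5: now compute (2/5).
Pull out 2: since 5 ≡ 5 (mod 8), (2/5) = -1.
Reached (1/5) = 1. Collecting the sign flips along the way, the symbol is -1.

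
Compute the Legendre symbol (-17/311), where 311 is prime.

1

Euler's criterion: (-17/311) ≡ 294^155 (mod 311).
294^2 ≡ 289 (mod 311)
294^4 ≡ 173 (mod 311)
294^8 ≡ 73 (mod 311)
294^16 ≡ 42 (mod 311)
294^32 ≡ 209 (mod 311)
294^64 ≡ 141 (mod 311)
294^128 ≡ 288 (mod 311)
294^155 = 294^(128+16+8+2+1) ≡ 1 (mod 311).
Result is 1, so (-17/311) = 1.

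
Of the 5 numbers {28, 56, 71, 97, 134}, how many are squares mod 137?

(28/137) = +1 → QR.
(56/137) = +1 → QR.
(71/137) = -1 → non-residue.
(97/137) = -1 → non-residue.
(134/137) = -1 → non-residue.
Total quadratic residues among the 5: 2.

2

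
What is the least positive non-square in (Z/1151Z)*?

(2/1151) = +1, so 2 is a residue.
(3/1151) = +1, so 3 is a residue.
(4/1151) = +1, so 4 is a residue.
(5/1151) = +1, so 5 is a residue.
(6/1151) = +1, so 6 is a residue.
(7/1151) = +1, so 7 is a residue.
(8/1151) = +1, so 8 is a residue.
(9/1151) = +1, so 9 is a residue.
(10/1151) = +1, so 10 is a residue.
(11/1151) = +1, so 11 is a residue.
(12/1151) = +1, so 12 is a residue.
(13/1151) = −1, so 13 is the smallest positive non-residue mod 1151.

13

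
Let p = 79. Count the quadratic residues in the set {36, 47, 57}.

(36/79) = +1 → QR.
(47/79) = -1 → non-residue.
(57/79) = -1 → non-residue.
Total quadratic residues among the 3: 1.

1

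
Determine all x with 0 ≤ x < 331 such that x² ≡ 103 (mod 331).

161, 170

Since 331 ≡ 3 (mod 4), a square root of 103 is 103^((331+1)/4) = 103^83 mod 331.
Repeated squaring: 103^2≡17, 103^4≡289, 103^8≡109, 103^16≡296, 103^32≡232, 103^64≡202 (mod 331).
103^83 = 103^(64+16+2+1) ≡ 161 (mod 331).
Check: 161² = 25921 ≡ 103 (mod 331). The two roots are 161 and 170.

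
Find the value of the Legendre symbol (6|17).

Euler's criterion: (6/17) ≡ 6^8 (mod 17).
6^2 ≡ 2 (mod 17)
6^4 ≡ 4 (mod 17)
6^8 ≡ 16 (mod 17)
6^8 = 6^(8) ≡ 16 (mod 17).
Result is 16 ≡ −1, so (6/17) = −1.

-1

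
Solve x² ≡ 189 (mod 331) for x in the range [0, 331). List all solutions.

Since 331 ≡ 3 (mod 4), a square root of 189 is 189^((331+1)/4) = 189^83 mod 331.
Repeated squaring: 189^2≡304, 189^4≡67, 189^8≡186, 189^16≡172, 189^32≡125, 189^64≡68 (mod 331).
189^83 = 189^(64+16+2+1) ≡ 239 (mod 331).
Check: 239² = 57121 ≡ 189 (mod 331). The two roots are 92 and 239.

92, 239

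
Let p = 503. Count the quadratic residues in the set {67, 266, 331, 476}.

(67/503) = +1 → QR.
(266/503) = -1 → non-residue.
(331/503) = -1 → non-residue.
(476/503) = -1 → non-residue.
Total quadratic residues among the 4: 1.

1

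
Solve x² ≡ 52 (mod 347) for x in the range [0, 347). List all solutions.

112, 235

Since 347 ≡ 3 (mod 4), a square root of 52 is 52^((347+1)/4) = 52^87 mod 347.
Repeated squaring: 52^2≡275, 52^4≡326, 52^8≡94, 52^16≡161, 52^32≡243, 52^64≡59 (mod 347).
52^87 = 52^(64+16+4+2+1) ≡ 235 (mod 347).
Check: 235² = 55225 ≡ 52 (mod 347). The two roots are 112 and 235.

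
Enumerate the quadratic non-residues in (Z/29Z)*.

Square k = 1,…,14 (k and 29−k give the same square):
1²=1, 2²=4, 3²=9, 4²=16, 5²=25, 6²≡7, 7²≡20, 8²≡6, 9²≡23, 10²≡13, 11²≡5, 12²≡28, 13²≡24, 14²≡22 (mod 29).
The residues are {1, 4, 5, 6, 7, 9, 13, 16, 20, 22, 23, 24, 25, 28}; the non-residues are the remaining 14 nonzero classes.

2 3 8 10 11 12 14 15 17 18 19 21 26 27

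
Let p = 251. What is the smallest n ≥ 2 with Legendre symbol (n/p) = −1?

2

(2/251) = −1, so 2 is the smallest positive non-residue mod 251.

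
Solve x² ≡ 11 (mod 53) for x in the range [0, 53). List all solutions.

53 ≡ 1 (mod 4), so we find a root by search.
Trying successive values, 8² = 64 ≡ 11 (mod 53). The other root is 53 − 8 = 45.

8, 45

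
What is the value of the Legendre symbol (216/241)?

Euler's criterion: (216/241) ≡ 216^120 (mod 241).
216^2 ≡ 143 (mod 241)
216^4 ≡ 205 (mod 241)
216^8 ≡ 91 (mod 241)
216^16 ≡ 87 (mod 241)
216^32 ≡ 98 (mod 241)
216^64 ≡ 205 (mod 241)
216^120 = 216^(64+32+16+8) ≡ 1 (mod 241).
Result is 1, so (216/241) = 1.

1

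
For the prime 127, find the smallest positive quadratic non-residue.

3

(2/127) = +1, so 2 is a residue.
(3/127) = −1, so 3 is the smallest positive non-residue mod 127.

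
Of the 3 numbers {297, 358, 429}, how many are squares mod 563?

2

(297/563) = +1 → QR.
(358/563) = -1 → non-residue.
(429/563) = +1 → QR.
Total quadratic residues among the 3: 2.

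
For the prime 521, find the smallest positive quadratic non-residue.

3

(2/521) = +1, so 2 is a residue.
(3/521) = −1, so 3 is the smallest positive non-residue mod 521.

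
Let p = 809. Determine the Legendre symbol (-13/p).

First reduce: -13 ≡ 796 (mod 809).
Pull out 2^2: since 809 ≡ 1 (mod 8), (2/809) = +1, so (2/809)^2 = +1.
Reciprocity: 199 ≡ 3 and 809 ≡ 1 (mod 4), so (199/809) = +(809/199).
Reduce top mod 199: now compute (13/199).
Reciprocity: 13 ≡ 1 and 199 ≡ 3 (mod 4), so (13/199) = +(199/13).
Reduce top mod 13: now compute (4/13).
Pull out 2^2: since 13 ≡ 5 (mod 8), (2/13) = -1, so (2/13)^2 = +1.
Reached (1/13) = 1. Collecting the sign flips along the way, the symbol is +1.

1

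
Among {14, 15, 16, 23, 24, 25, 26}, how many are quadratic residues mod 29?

(14/29) = -1 → non-residue.
(15/29) = -1 → non-residue.
(16/29) = +1 → QR.
(23/29) = +1 → QR.
(24/29) = +1 → QR.
(25/29) = +1 → QR.
(26/29) = -1 → non-residue.
Total quadratic residues among the 7: 4.

4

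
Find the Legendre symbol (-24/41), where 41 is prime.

Euler's criterion: (-24/41) ≡ 17^20 (mod 41).
17^2 ≡ 2 (mod 41)
17^4 ≡ 4 (mod 41)
17^8 ≡ 16 (mod 41)
17^16 ≡ 10 (mod 41)
17^20 = 17^(16+4) ≡ 40 (mod 41).
Result is 40 ≡ −1, so (-24/41) = −1.

-1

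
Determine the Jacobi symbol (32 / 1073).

1

Pull out 2^5: since 1073 ≡ 1 (mod 8), (2/1073) = +1, so (2/1073)^5 = +1.
Reached (1/1073) = 1. Collecting the sign flips along the way, the symbol is +1.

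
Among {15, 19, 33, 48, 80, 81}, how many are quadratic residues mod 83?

(15/83) = -1 → non-residue.
(19/83) = -1 → non-residue.
(33/83) = +1 → QR.
(48/83) = +1 → QR.
(80/83) = -1 → non-residue.
(81/83) = +1 → QR.
Total quadratic residues among the 6: 3.

3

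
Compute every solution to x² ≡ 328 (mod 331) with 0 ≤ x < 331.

Since 331 ≡ 3 (mod 4), a square root of 328 is 328^((331+1)/4) = 328^83 mod 331.
Repeated squaring: 328^2≡9, 328^4≡81, 328^8≡272, 328^16≡171, 328^32≡113, 328^64≡191 (mod 331).
328^83 = 328^(64+16+2+1) ≡ 268 (mod 331).
Check: 268² = 71824 ≡ 328 (mod 331). The two roots are 63 and 268.

63, 268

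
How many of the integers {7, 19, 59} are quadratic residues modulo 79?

1

(7/79) = -1 → non-residue.
(19/79) = +1 → QR.
(59/79) = -1 → non-residue.
Total quadratic residues among the 3: 1.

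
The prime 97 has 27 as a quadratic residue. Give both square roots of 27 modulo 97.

30, 67

97 ≡ 1 (mod 4), so we find a root by search.
Trying successive values, 30² = 900 ≡ 27 (mod 97). The other root is 97 − 30 = 67.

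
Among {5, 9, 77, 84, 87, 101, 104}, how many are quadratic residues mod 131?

5

(5/131) = +1 → QR.
(9/131) = +1 → QR.
(77/131) = +1 → QR.
(84/131) = +1 → QR.
(87/131) = -1 → non-residue.
(101/131) = +1 → QR.
(104/131) = -1 → non-residue.
Total quadratic residues among the 7: 5.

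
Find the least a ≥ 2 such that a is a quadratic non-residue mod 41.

(2/41) = +1, so 2 is a residue.
(3/41) = −1, so 3 is the smallest positive non-residue mod 41.

3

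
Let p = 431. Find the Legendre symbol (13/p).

-1

Reciprocity: 13 ≡ 1 and 431 ≡ 3 (mod 4), so (13/431) = +(431/13).
Reduce top mod 13: now compute (2/13).
Pull out 2: since 13 ≡ 5 (mod 8), (2/13) = -1.
Reached (1/13) = 1. Collecting the sign flips along the way, the symbol is -1.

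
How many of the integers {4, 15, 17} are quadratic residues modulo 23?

(4/23) = +1 → QR.
(15/23) = -1 → non-residue.
(17/23) = -1 → non-residue.
Total quadratic residues among the 3: 1.

1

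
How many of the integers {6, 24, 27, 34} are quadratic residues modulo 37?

(6/37) = -1 → non-residue.
(24/37) = -1 → non-residue.
(27/37) = +1 → QR.
(34/37) = +1 → QR.
Total quadratic residues among the 4: 2.

2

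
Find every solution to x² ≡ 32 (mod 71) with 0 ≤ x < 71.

23, 48

Since 71 ≡ 3 (mod 4), a square root of 32 is 32^((71+1)/4) = 32^18 mod 71.
Repeated squaring: 32^2≡30, 32^4≡48, 32^8≡32, 32^16≡30 (mod 71).
32^18 = 32^(16+2) ≡ 48 (mod 71).
Check: 48² = 2304 ≡ 32 (mod 71). The two roots are 23 and 48.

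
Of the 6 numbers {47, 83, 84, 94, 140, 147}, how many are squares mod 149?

(47/149) = +1 → QR.
(83/149) = -1 → non-residue.
(84/149) = -1 → non-residue.
(94/149) = -1 → non-residue.
(140/149) = +1 → QR.
(147/149) = -1 → non-residue.
Total quadratic residues among the 6: 2.

2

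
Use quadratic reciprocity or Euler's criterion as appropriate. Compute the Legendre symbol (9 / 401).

1

Reciprocity: 9 ≡ 1 and 401 ≡ 1 (mod 4), so (9/401) = +(401/9).
Reduce top mod 9: now compute (5/9).
Reciprocity: 5 ≡ 1 and 9 ≡ 1 (mod 4), so (5/9) = +(9/5).
Reduce top mod 5: now compute (4/5).
Pull out 2^2: since 5 ≡ 5 (mod 8), (2/5) = -1, so (2/5)^2 = +1.
Reached (1/5) = 1. Collecting the sign flips along the way, the symbol is +1.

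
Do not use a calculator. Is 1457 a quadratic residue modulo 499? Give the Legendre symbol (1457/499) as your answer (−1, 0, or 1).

First reduce: 1457 ≡ 459 (mod 499).
Reciprocity: 459 ≡ 3 and 499 ≡ 3 (mod 4), so (459/499) = −(499/459).
Reduce top mod 459: now compute (40/459).
Pull out 2^3: since 459 ≡ 3 (mod 8), (2/459) = -1, so (2/459)^3 = -1.
Reciprocity: 5 ≡ 1 and 459 ≡ 3 (mod 4), so (5/459) = +(459/5).
Reduce top mod 5: now compute (4/5).
Pull out 2^2: since 5 ≡ 5 (mod 8), (2/5) = -1, so (2/5)^2 = +1.
Reached (1/5) = 1. Collecting the sign flips along the way, the symbol is +1.

1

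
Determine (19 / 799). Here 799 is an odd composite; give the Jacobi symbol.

Reciprocity: 19 ≡ 3 and 799 ≡ 3 (mod 4), so (19/799) = −(799/19).
Reduce top mod 19: now compute (1/19).
Reached (1/19) = 1. Collecting the sign flips along the way, the symbol is -1.

-1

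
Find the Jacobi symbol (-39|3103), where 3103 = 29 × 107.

First reduce: -39 ≡ 3064 (mod 3103).
Pull out 2^3: since 3103 ≡ 7 (mod 8), (2/3103) = +1, so (2/3103)^3 = +1.
Reciprocity: 383 ≡ 3 and 3103 ≡ 3 (mod 4), so (383/3103) = −(3103/383).
Reduce top mod 383: now compute (39/383).
Reciprocity: 39 ≡ 3 and 383 ≡ 3 (mod 4), so (39/383) = −(383/39).
Reduce top mod 39: now compute (32/39).
Pull out 2^5: since 39 ≡ 7 (mod 8), (2/39) = +1, so (2/39)^5 = +1.
Reached (1/39) = 1. Collecting the sign flips along the way, the symbol is +1.

1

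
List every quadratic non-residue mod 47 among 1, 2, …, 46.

Square k = 1,…,23 (k and 47−k give the same square):
1²=1, 2²=4, 3²=9, 4²=16, 5²=25, 6²=36, 7²≡2, 8²≡17, 9²≡34, 10²≡6, 11²≡27, 12²≡3, 13²≡28, 14²≡8, 15²≡37, 16²≡21, 17²≡7, 18²≡42, 19²≡32, 20²≡24, 21²≡18, 22²≡14, 23²≡12 (mod 47).
The residues are {1, 2, 3, 4, 6, 7, 8, 9, 12, 14, 16, 17, 18, 21, 24, 25, 27, 28, 32, 34, 36, 37, 42}; the non-residues are the remaining 23 nonzero classes.

5,10,11,13,15,19,20,22,23,26,29,30,31,33,35,38,39,40,41,43,44,45,46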